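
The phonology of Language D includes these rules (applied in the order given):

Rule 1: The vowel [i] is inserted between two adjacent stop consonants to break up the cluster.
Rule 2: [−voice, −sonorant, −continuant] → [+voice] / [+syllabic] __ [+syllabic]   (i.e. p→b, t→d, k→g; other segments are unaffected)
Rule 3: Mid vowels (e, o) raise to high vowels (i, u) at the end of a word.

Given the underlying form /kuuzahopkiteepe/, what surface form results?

kuuzahobigideebi

Rule 1 (stop-cluster i-epenthesis): /p/ and /k/ form a stop–stop cluster, so [i] is inserted between them. /kuuzahopkiteepe/ → kuuzahopikiteepe.
Rule 2 (intervocalic voicing): /p/ is a voiceless stop between vowels /o/ and /i/, so it voices to [b]. /k/ is a voiceless stop between vowels /i/ and /i/, so it voices to [g]. /t/ is a voiceless stop between vowels /i/ and /e/, so it voices to [d]. /p/ is a voiceless stop between vowels /e/ and /e/, so it voices to [b]. /kuuzahopikiteepe/ → kuuzahobigideebe.
Rule 3 (final vowel raising): /e/ is a mid vowel in word-final position, so it raises to [i]. /kuuzahobigideebe/ → kuuzahobigideebi.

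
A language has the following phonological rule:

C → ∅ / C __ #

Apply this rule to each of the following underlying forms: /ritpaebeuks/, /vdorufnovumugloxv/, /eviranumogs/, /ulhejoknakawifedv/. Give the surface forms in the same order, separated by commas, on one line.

/ritpaebeuks/: /s/ is the second consonant of a word-final cluster /ks/, so it deletes. → [ritpaebeuk].
/vdorufnovumugloxv/: /v/ is the second consonant of a word-final cluster /xv/, so it deletes. → [vdorufnovumuglox].
/eviranumogs/: /s/ is the second consonant of a word-final cluster /gs/, so it deletes. → [eviranumog].
/ulhejoknakawifedv/: /v/ is the second consonant of a word-final cluster /dv/, so it deletes. → [ulhejoknakawifed].

ritpaebeuk, vdorufnovumuglox, eviranumog, ulhejoknakawifed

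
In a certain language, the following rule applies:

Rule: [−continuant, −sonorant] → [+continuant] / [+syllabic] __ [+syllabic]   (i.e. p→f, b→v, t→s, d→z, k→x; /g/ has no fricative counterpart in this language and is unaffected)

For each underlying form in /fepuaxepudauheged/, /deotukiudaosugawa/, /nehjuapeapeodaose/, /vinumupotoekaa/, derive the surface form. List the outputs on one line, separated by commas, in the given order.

fefuaxefuzauheged, deosuxiuzaosugawa, nehjuafeafeozaose, vinumufosoexaa

/fepuaxepudauheged/: /p/ is a stop between vowels /e/ and /u/, so it spirantizes to the fricative [f]. /p/ is a stop between vowels /e/ and /u/, so it spirantizes to the fricative [f]. /d/ is a stop between vowels /u/ and /a/, so it spirantizes to the fricative [z]. → [fefuaxefuzauheged].
/deotukiudaosugawa/: /t/ is a stop between vowels /o/ and /u/, so it spirantizes to the fricative [s]. /k/ is a stop between vowels /u/ and /i/, so it spirantizes to the fricative [x]. /d/ is a stop between vowels /u/ and /a/, so it spirantizes to the fricative [z]. → [deosuxiuzaosugawa].
/nehjuapeapeodaose/: /p/ is a stop between vowels /a/ and /e/, so it spirantizes to the fricative [f]. /p/ is a stop between vowels /a/ and /e/, so it spirantizes to the fricative [f]. /d/ is a stop between vowels /o/ and /a/, so it spirantizes to the fricative [z]. → [nehjuafeafeozaose].
/vinumupotoekaa/: /p/ is a stop between vowels /u/ and /o/, so it spirantizes to the fricative [f]. /t/ is a stop between vowels /o/ and /o/, so it spirantizes to the fricative [s]. /k/ is a stop between vowels /e/ and /a/, so it spirantizes to the fricative [x]. → [vinumufosoexaa].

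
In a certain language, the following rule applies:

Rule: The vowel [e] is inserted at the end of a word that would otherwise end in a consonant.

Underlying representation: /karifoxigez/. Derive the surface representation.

the form ends in the consonant /z/, so [e] is inserted word-finally.
Surface form: [karifoxigeze].

karifoxigeze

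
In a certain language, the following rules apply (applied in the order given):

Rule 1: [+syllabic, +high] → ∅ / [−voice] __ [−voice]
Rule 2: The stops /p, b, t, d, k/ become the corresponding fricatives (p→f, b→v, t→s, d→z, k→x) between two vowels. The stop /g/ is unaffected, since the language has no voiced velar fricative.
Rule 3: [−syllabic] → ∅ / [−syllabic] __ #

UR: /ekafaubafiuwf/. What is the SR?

exafauvafiuw

Rule 1 (high vowel syncope): no segment meets the environment; /ekafaubafiuwf/ is unchanged.
Rule 2 (intervocalic spirantization): /k/ is a stop between vowels /e/ and /a/, so it spirantizes to the fricative [x]. /b/ is a stop between vowels /u/ and /a/, so it spirantizes to the fricative [v]. /ekafaubafiuwf/ → exafauvafiuwf.
Rule 3 (final cluster simplification): /f/ is the second consonant of a word-final cluster /wf/, so it deletes. /exafauvafiuwf/ → exafauvafiuw.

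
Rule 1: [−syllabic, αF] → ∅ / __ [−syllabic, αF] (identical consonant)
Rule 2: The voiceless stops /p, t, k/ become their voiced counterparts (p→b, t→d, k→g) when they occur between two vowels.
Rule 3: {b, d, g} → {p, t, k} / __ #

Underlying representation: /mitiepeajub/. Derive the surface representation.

midiebeajup

Rule 1 (degemination): no segment meets the environment; /mitiepeajub/ is unchanged.
Rule 2 (intervocalic voicing): /t/ is a voiceless stop between vowels /i/ and /i/, so it voices to [d]. /p/ is a voiceless stop between vowels /e/ and /e/, so it voices to [b]. /mitiepeajub/ → midiebeajub.
Rule 3 (final devoicing): /b/ is a voiced stop in word-final position, so it devoices to [p]. /midiebeajub/ → midiebeajup.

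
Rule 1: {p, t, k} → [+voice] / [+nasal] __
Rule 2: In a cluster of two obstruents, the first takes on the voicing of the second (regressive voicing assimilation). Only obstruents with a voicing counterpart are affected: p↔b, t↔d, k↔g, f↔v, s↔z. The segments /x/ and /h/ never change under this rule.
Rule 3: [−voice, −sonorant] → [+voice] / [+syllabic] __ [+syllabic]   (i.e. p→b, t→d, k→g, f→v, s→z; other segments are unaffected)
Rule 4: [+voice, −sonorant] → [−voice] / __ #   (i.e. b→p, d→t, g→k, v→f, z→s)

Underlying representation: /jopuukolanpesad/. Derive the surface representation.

jobuugolanbezat

Rule 1 (post-nasal voicing): /p/ is a voiceless stop immediately after the nasal /n/, so it voices to [b]. /jopuukolanpesad/ → jopuukolanbesad.
Rule 2 (regressive voicing assimilation): no segment meets the environment; /jopuukolanbesad/ is unchanged.
Rule 3 (intervocalic voicing): /p/ is a voiceless obstruent between vowels /o/ and /u/, so it voices to [b]. /k/ is a voiceless obstruent between vowels /u/ and /o/, so it voices to [g]. /s/ is a voiceless obstruent between vowels /e/ and /a/, so it voices to [z]. /jopuukolanbesad/ → jobuugolanbezad.
Rule 4 (final devoicing): /d/ is a voiced obstruent in word-final position, so it devoices to [t]. /jobuugolanbezad/ → jobuugolanbezat.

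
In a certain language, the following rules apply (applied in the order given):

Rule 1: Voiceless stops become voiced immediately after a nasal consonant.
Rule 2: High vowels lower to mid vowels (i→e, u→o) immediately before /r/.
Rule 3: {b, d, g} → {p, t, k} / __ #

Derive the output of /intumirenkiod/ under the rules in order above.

indumerengiot

Rule 1 (post-nasal voicing): /t/ is a voiceless stop immediately after the nasal /n/, so it voices to [d]. /k/ is a voiceless stop immediately after the nasal /n/, so it voices to [g]. /intumirenkiod/ → indumirengiod.
Rule 2 (pre-rhotic lowering): /i/ is a high vowel immediately before /r/, so it lowers to [e]. /indumirengiod/ → indumerengiod.
Rule 3 (final devoicing): /d/ is a voiced stop in word-final position, so it devoices to [t]. /indumerengiod/ → indumerengiot.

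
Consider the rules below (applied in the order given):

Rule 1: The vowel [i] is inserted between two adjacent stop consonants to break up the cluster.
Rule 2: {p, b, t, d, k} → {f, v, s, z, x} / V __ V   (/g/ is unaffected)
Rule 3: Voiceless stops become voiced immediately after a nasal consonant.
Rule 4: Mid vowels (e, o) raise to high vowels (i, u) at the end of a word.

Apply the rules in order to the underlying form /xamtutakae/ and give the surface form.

Rule 1 (stop-cluster i-epenthesis): no segment meets the environment; /xamtutakae/ is unchanged.
Rule 2 (intervocalic spirantization): /t/ is a stop between vowels /u/ and /a/, so it spirantizes to the fricative [s]. /k/ is a stop between vowels /a/ and /a/, so it spirantizes to the fricative [x]. /xamtutakae/ → xamtusaxae.
Rule 3 (post-nasal voicing): /t/ is a voiceless stop immediately after the nasal /m/, so it voices to [d]. /xamtusaxae/ → xamdusaxae.
Rule 4 (final vowel raising): /e/ is a mid vowel in word-final position, so it raises to [i]. /xamdusaxae/ → xamdusaxai.

xamdusaxai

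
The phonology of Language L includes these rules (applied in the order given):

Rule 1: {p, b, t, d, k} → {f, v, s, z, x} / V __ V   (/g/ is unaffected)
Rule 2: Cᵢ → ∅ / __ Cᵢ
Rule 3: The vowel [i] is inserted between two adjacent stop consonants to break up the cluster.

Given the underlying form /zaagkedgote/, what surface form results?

zaagikedigose

Rule 1 (intervocalic spirantization): /t/ is a stop between vowels /o/ and /e/, so it spirantizes to the fricative [s]. /zaagkedgote/ → zaagkedgose.
Rule 2 (degemination): no segment meets the environment; /zaagkedgose/ is unchanged.
Rule 3 (stop-cluster i-epenthesis): /g/ and /k/ form a stop–stop cluster, so [i] is inserted between them. /d/ and /g/ form a stop–stop cluster, so [i] is inserted between them. /zaagkedgose/ → zaagikedigose.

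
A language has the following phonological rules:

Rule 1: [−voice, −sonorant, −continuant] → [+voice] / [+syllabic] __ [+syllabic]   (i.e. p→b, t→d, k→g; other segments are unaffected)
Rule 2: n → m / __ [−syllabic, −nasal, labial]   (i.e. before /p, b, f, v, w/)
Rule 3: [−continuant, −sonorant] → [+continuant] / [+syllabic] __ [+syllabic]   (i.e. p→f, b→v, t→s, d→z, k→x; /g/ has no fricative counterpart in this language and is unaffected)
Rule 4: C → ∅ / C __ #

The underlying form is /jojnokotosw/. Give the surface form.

Rule 1 (intervocalic voicing): /k/ is a voiceless stop between vowels /o/ and /o/, so it voices to [g]. /t/ is a voiceless stop between vowels /o/ and /o/, so it voices to [d]. /jojnokotosw/ → jojnogodosw.
Rule 2 (nasal place assimilation): no segment meets the environment; /jojnogodosw/ is unchanged.
Rule 3 (intervocalic spirantization): /d/ is a stop between vowels /o/ and /o/, so it spirantizes to the fricative [z]. /jojnogodosw/ → jojnogozosw.
Rule 4 (final cluster simplification): /w/ is the second consonant of a word-final cluster /sw/, so it deletes. /jojnogozosw/ → jojnogozos.

jojnogozos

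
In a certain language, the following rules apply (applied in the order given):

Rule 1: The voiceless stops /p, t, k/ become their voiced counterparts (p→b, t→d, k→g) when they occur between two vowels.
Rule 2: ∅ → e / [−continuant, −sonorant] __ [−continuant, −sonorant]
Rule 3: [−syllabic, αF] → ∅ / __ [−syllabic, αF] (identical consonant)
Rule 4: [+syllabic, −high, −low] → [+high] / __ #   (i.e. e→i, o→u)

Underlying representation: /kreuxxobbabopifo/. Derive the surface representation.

kreuxobebabobifu

Rule 1 (intervocalic voicing): /p/ is a voiceless stop between vowels /o/ and /i/, so it voices to [b]. /kreuxxobbabopifo/ → kreuxxobbabobifo.
Rule 2 (stop-cluster e-epenthesis): /b/ and /b/ form a stop–stop cluster, so [e] is inserted between them. /kreuxxobbabobifo/ → kreuxxobebabobifo.
Rule 3 (degemination): /xx/ is a geminate; the first /x/ deletes. /kreuxxobebabobifo/ → kreuxobebabobifo.
Rule 4 (final vowel raising): /o/ is a mid vowel in word-final position, so it raises to [u]. /kreuxobebabobifo/ → kreuxobebabobifu.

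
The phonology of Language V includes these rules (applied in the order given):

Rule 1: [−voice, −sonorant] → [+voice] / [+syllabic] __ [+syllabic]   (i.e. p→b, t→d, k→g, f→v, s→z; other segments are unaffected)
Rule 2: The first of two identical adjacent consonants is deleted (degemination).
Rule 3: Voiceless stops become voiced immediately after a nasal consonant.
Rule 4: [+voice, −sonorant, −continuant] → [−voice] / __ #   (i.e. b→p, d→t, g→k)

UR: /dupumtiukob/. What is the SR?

dubumdiugop

Rule 1 (intervocalic voicing): /p/ is a voiceless obstruent between vowels /u/ and /u/, so it voices to [b]. /k/ is a voiceless obstruent between vowels /u/ and /o/, so it voices to [g]. /dupumtiukob/ → dubumtiugob.
Rule 2 (degemination): no segment meets the environment; /dubumtiugob/ is unchanged.
Rule 3 (post-nasal voicing): /t/ is a voiceless stop immediately after the nasal /m/, so it voices to [d]. /dubumtiugob/ → dubumdiugob.
Rule 4 (final devoicing): /b/ is a voiced stop in word-final position, so it devoices to [p]. /dubumdiugob/ → dubumdiugop.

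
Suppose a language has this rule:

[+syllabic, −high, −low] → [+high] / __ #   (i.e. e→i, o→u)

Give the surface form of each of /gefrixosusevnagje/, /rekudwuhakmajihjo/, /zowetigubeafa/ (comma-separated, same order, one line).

/gefrixosusevnagje/: /e/ is a mid vowel in word-final position, so it raises to [i]. → [gefrixosusevnagji].
/rekudwuhakmajihjo/: /o/ is a mid vowel in word-final position, so it raises to [u]. → [rekudwuhakmajihju].
/zowetigubeafa/: the rule's environment is not met; surfaces unchanged as [zowetigubeafa].

gefrixosusevnagji, rekudwuhakmajihju, zowetigubeafa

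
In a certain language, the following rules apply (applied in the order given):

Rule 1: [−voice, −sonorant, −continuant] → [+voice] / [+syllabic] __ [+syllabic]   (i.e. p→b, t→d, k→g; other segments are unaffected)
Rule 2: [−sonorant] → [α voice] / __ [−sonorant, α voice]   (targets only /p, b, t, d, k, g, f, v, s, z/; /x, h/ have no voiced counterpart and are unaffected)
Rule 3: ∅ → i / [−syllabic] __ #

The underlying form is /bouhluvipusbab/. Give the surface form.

bouhluvibuzbabi

Rule 1 (intervocalic voicing): /p/ is a voiceless stop between vowels /i/ and /u/, so it voices to [b]. /bouhluvipusbab/ → bouhluvibusbab.
Rule 2 (regressive voicing assimilation): /s/ precedes the voiced obstruent /b/, so it voices to [z] by assimilation. /bouhluvibusbab/ → bouhluvibuzbab.
Rule 3 (final i-epenthesis): the form ends in the consonant /b/, so [i] is inserted word-finally. /bouhluvibuzbab/ → bouhluvibuzbabi.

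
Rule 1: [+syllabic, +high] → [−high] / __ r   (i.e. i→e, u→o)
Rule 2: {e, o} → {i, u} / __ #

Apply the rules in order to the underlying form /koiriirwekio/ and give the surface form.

Rule 1 (pre-rhotic lowering): /i/ is a high vowel immediately before /r/, so it lowers to [e]. /i/ is a high vowel immediately before /r/, so it lowers to [e]. /koiriirwekio/ → koerierwekio.
Rule 2 (final vowel raising): /o/ is a mid vowel in word-final position, so it raises to [u]. /koerierwekio/ → koerierwekiu.

koerierwekiu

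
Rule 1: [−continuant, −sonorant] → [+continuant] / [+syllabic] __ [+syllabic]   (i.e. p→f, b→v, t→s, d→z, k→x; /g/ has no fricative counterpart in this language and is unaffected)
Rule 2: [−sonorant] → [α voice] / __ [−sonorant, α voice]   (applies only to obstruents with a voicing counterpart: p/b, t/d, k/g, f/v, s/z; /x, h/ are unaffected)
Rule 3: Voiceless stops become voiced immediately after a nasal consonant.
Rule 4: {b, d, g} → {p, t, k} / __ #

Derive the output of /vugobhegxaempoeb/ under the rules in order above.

Rule 1 (intervocalic spirantization): no segment meets the environment; /vugobhegxaempoeb/ is unchanged.
Rule 2 (regressive voicing assimilation): /b/ precedes the voiceless obstruent /h/, so it devoices to [p] by assimilation. /g/ precedes the voiceless obstruent /x/, so it devoices to [k] by assimilation. /vugobhegxaempoeb/ → vugophekxaempoeb.
Rule 3 (post-nasal voicing): /p/ is a voiceless stop immediately after the nasal /m/, so it voices to [b]. /vugophekxaempoeb/ → vugophekxaemboeb.
Rule 4 (final devoicing): /b/ is a voiced stop in word-final position, so it devoices to [p]. /vugophekxaemboeb/ → vugophekxaemboep.

vugophekxaemboep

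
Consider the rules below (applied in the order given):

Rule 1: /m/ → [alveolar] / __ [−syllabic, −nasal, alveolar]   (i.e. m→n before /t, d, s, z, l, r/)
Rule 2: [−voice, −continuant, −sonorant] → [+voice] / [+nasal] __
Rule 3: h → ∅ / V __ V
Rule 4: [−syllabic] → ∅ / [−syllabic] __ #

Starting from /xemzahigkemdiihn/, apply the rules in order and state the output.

Rule 1 (nasal place assimilation): /m/ precedes the alveolar consonant /z/, so it assimilates in place to [n]. /m/ precedes the alveolar consonant /d/, so it assimilates in place to [n]. /xemzahigkemdiihn/ → xenzahigkendiihn.
Rule 2 (post-nasal voicing): no segment meets the environment; /xenzahigkendiihn/ is unchanged.
Rule 3 (intervocalic h-deletion): /h/ occurs between vowels /a/ and /i/, so it deletes. /xenzahigkendiihn/ → xenzaigkendiihn.
Rule 4 (final cluster simplification): /n/ is the second consonant of a word-final cluster /hn/, so it deletes. /xenzaigkendiihn/ → xenzaigkendiih.

xenzaigkendiih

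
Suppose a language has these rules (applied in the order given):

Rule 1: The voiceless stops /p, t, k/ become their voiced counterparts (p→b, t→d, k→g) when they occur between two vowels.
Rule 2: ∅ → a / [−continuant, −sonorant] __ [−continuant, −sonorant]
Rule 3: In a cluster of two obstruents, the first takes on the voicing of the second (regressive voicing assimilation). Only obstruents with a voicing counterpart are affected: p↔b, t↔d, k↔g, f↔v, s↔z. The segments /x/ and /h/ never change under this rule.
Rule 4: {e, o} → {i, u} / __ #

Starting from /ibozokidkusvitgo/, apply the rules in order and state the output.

ibozogidakuzvitagu

Rule 1 (intervocalic voicing): /k/ is a voiceless stop between vowels /o/ and /i/, so it voices to [g]. /ibozokidkusvitgo/ → ibozogidkusvitgo.
Rule 2 (stop-cluster a-epenthesis): /d/ and /k/ form a stop–stop cluster, so [a] is inserted between them. /t/ and /g/ form a stop–stop cluster, so [a] is inserted between them. /ibozogidkusvitgo/ → ibozogidakusvitago.
Rule 3 (regressive voicing assimilation): /s/ precedes the voiced obstruent /v/, so it voices to [z] by assimilation. /ibozogidakusvitago/ → ibozogidakuzvitago.
Rule 4 (final vowel raising): /o/ is a mid vowel in word-final position, so it raises to [u]. /ibozogidakuzvitago/ → ibozogidakuzvitagu.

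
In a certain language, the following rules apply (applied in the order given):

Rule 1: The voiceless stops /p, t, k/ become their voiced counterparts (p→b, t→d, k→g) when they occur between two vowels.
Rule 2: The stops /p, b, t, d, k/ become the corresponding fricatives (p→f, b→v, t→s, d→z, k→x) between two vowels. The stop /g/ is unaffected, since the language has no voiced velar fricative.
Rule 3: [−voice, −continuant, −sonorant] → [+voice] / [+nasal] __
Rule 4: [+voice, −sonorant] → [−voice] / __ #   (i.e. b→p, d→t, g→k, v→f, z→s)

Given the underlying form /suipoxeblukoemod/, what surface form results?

suivoxeblugoemot

Rule 1 (intervocalic voicing): /p/ is a voiceless stop between vowels /i/ and /o/, so it voices to [b]. /k/ is a voiceless stop between vowels /u/ and /o/, so it voices to [g]. /suipoxeblukoemod/ → suiboxeblugoemod.
Rule 2 (intervocalic spirantization): /b/ is a stop between vowels /i/ and /o/, so it spirantizes to the fricative [v]. /suiboxeblugoemod/ → suivoxeblugoemod.
Rule 3 (post-nasal voicing): no segment meets the environment; /suivoxeblugoemod/ is unchanged.
Rule 4 (final devoicing): /d/ is a voiced obstruent in word-final position, so it devoices to [t]. /suivoxeblugoemod/ → suivoxeblugoemot.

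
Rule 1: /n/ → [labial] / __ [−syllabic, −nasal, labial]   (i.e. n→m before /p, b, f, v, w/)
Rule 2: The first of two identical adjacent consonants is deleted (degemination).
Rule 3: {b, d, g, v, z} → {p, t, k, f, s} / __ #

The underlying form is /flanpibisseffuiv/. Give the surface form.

flampibisefuif

Rule 1 (nasal place assimilation): /n/ precedes the labial consonant /p/, so it assimilates in place to [m]. /flanpibisseffuiv/ → flampibisseffuiv.
Rule 2 (degemination): /ss/ is a geminate; the first /s/ deletes. /ff/ is a geminate; the first /f/ deletes. /flampibisseffuiv/ → flampibisefuiv.
Rule 3 (final devoicing): /v/ is a voiced obstruent in word-final position, so it devoices to [f]. /flampibisefuiv/ → flampibisefuif.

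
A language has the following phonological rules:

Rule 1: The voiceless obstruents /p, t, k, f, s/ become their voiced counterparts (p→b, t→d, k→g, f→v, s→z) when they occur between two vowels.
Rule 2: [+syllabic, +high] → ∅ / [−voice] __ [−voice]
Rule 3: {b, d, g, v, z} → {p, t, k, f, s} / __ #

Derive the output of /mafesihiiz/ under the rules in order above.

mavezihiis

Rule 1 (intervocalic voicing): /f/ is a voiceless obstruent between vowels /a/ and /e/, so it voices to [v]. /s/ is a voiceless obstruent between vowels /e/ and /i/, so it voices to [z]. /mafesihiiz/ → mavezihiiz.
Rule 2 (high vowel syncope): no segment meets the environment; /mavezihiiz/ is unchanged.
Rule 3 (final devoicing): /z/ is a voiced obstruent in word-final position, so it devoices to [s]. /mavezihiiz/ → mavezihiis.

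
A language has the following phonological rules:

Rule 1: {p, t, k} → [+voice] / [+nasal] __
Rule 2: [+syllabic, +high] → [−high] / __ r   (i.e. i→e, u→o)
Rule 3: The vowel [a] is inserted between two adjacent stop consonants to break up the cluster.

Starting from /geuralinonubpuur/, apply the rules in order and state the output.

Rule 1 (post-nasal voicing): no segment meets the environment; /geuralinonubpuur/ is unchanged.
Rule 2 (pre-rhotic lowering): /u/ is a high vowel immediately before /r/, so it lowers to [o]. /u/ is a high vowel immediately before /r/, so it lowers to [o]. /geuralinonubpuur/ → georalinonubpuor.
Rule 3 (stop-cluster a-epenthesis): /b/ and /p/ form a stop–stop cluster, so [a] is inserted between them. /georalinonubpuor/ → georalinonubapuor.

georalinonubapuor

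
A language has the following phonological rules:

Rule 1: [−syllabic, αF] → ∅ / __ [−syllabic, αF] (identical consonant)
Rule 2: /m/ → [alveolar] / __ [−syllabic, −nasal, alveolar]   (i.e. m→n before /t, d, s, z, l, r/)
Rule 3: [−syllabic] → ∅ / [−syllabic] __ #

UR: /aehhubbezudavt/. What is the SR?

Rule 1 (degemination): /hh/ is a geminate; the first /h/ deletes. /bb/ is a geminate; the first /b/ deletes. /aehhubbezudavt/ → aehubezudavt.
Rule 2 (nasal place assimilation): no segment meets the environment; /aehubezudavt/ is unchanged.
Rule 3 (final cluster simplification): /t/ is the second consonant of a word-final cluster /vt/, so it deletes. /aehubezudavt/ → aehubezudav.

aehubezudav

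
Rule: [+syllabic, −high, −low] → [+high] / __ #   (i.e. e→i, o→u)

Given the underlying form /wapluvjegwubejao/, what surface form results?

wapluvjegwubejau

Scanning /wapluvjegwubejao/: /e/ at position 8 is not in the conditioning environment; /e/ at position 13 is not in the conditioning environment; /o/ is a mid vowel in word-final position, so it raises to [u].
Result: [wapluvjegwubejau].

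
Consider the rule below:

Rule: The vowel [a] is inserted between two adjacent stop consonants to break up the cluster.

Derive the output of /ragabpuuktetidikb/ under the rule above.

ragabapuukatetidikab

/b/ and /p/ form a stop–stop cluster, so [a] is inserted between them.
/k/ and /t/ form a stop–stop cluster, so [a] is inserted between them.
/k/ and /b/ form a stop–stop cluster, so [a] is inserted between them.
Surface form: [ragabapuukatetidikab].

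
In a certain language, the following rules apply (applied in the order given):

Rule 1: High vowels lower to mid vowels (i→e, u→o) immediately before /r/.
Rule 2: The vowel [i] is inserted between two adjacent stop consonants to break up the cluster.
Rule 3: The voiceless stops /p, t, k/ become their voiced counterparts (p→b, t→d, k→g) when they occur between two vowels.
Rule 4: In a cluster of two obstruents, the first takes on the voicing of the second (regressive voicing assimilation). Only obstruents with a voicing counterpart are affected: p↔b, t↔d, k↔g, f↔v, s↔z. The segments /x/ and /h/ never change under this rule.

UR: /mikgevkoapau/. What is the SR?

Rule 1 (pre-rhotic lowering): no segment meets the environment; /mikgevkoapau/ is unchanged.
Rule 2 (stop-cluster i-epenthesis): /k/ and /g/ form a stop–stop cluster, so [i] is inserted between them. /mikgevkoapau/ → mikigevkoapau.
Rule 3 (intervocalic voicing): /k/ is a voiceless stop between vowels /i/ and /i/, so it voices to [g]. /p/ is a voiceless stop between vowels /a/ and /a/, so it voices to [b]. /mikigevkoapau/ → migigevkoabau.
Rule 4 (regressive voicing assimilation): /v/ precedes the voiceless obstruent /k/, so it devoices to [f] by assimilation. /migigevkoabau/ → migigefkoabau.

migigefkoabau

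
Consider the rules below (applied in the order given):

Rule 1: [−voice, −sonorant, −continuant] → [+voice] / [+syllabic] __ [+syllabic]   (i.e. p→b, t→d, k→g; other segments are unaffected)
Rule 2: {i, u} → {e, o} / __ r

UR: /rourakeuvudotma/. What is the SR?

roorageuvudotma

Rule 1 (intervocalic voicing): /k/ is a voiceless stop between vowels /a/ and /e/, so it voices to [g]. /rourakeuvudotma/ → rourageuvudotma.
Rule 2 (pre-rhotic lowering): /u/ is a high vowel immediately before /r/, so it lowers to [o]. /rourageuvudotma/ → roorageuvudotma.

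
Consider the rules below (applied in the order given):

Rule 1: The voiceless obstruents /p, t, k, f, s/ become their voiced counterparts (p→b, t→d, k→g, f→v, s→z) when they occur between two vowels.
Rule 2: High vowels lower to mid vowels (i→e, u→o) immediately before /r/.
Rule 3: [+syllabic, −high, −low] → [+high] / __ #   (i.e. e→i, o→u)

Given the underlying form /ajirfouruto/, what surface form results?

ajerfoorudu

Rule 1 (intervocalic voicing): /t/ is a voiceless obstruent between vowels /u/ and /o/, so it voices to [d]. /ajirfouruto/ → ajirfourudo.
Rule 2 (pre-rhotic lowering): /i/ is a high vowel immediately before /r/, so it lowers to [e]. /u/ is a high vowel immediately before /r/, so it lowers to [o]. /ajirfourudo/ → ajerfoorudo.
Rule 3 (final vowel raising): /o/ is a mid vowel in word-final position, so it raises to [u]. /ajerfoorudo/ → ajerfoorudu.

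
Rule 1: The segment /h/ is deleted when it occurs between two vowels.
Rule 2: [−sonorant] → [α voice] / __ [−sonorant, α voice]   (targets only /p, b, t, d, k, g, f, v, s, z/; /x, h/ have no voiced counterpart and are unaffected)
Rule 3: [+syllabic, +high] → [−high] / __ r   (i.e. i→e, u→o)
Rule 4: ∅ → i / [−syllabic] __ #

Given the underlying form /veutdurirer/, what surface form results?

veuddorereri

Rule 1 (intervocalic h-deletion): no segment meets the environment; /veutdurirer/ is unchanged.
Rule 2 (regressive voicing assimilation): /t/ precedes the voiced obstruent /d/, so it voices to [d] by assimilation. /veutdurirer/ → veuddurirer.
Rule 3 (pre-rhotic lowering): /u/ is a high vowel immediately before /r/, so it lowers to [o]. /i/ is a high vowel immediately before /r/, so it lowers to [e]. /veuddurirer/ → veuddorerer.
Rule 4 (final i-epenthesis): the form ends in the consonant /r/, so [i] is inserted word-finally. /veuddorerer/ → veuddorereri.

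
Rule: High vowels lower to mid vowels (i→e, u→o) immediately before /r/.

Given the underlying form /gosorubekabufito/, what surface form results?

No segment of /gosorubekabufito/ meets the structural description of the rule, so the form surfaces unchanged.

gosorubekabufito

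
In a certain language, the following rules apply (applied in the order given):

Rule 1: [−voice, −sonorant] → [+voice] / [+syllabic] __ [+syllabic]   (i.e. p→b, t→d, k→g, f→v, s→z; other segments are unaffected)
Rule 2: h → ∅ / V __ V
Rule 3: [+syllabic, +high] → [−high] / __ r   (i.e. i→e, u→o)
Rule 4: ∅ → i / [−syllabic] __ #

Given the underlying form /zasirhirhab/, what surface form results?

Rule 1 (intervocalic voicing): /s/ is a voiceless obstruent between vowels /a/ and /i/, so it voices to [z]. /zasirhirhab/ → zazirhirhab.
Rule 2 (intervocalic h-deletion): no segment meets the environment; /zazirhirhab/ is unchanged.
Rule 3 (pre-rhotic lowering): /i/ is a high vowel immediately before /r/, so it lowers to [e]. /i/ is a high vowel immediately before /r/, so it lowers to [e]. /zazirhirhab/ → zazerherhab.
Rule 4 (final i-epenthesis): the form ends in the consonant /b/, so [i] is inserted word-finally. /zazerherhab/ → zazerherhabi.

zazerherhabi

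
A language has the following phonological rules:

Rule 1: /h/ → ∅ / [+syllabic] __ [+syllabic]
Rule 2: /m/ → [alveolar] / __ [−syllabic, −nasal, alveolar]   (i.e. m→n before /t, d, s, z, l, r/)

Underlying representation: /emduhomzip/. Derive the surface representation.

Rule 1 (intervocalic h-deletion): /h/ occurs between vowels /u/ and /o/, so it deletes. /emduhomzip/ → emduomzip.
Rule 2 (nasal place assimilation): /m/ precedes the alveolar consonant /d/, so it assimilates in place to [n]. /m/ precedes the alveolar consonant /z/, so it assimilates in place to [n]. /emduomzip/ → enduonzip.

enduonzip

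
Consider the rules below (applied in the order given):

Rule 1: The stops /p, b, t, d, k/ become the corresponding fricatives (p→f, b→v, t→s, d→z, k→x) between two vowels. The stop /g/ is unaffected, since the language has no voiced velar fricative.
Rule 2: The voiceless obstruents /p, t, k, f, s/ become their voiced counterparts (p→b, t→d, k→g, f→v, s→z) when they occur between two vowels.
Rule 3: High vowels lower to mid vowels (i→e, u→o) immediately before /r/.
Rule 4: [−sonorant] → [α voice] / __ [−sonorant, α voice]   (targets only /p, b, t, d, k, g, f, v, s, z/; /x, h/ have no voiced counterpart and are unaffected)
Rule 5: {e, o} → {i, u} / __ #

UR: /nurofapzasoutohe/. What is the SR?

Rule 1 (intervocalic spirantization): /t/ is a stop between vowels /u/ and /o/, so it spirantizes to the fricative [s]. /nurofapzasoutohe/ → nurofapzasousohe.
Rule 2 (intervocalic voicing): /f/ is a voiceless obstruent between vowels /o/ and /a/, so it voices to [v]. /s/ is a voiceless obstruent between vowels /a/ and /o/, so it voices to [z]. /s/ is a voiceless obstruent between vowels /u/ and /o/, so it voices to [z]. /nurofapzasousohe/ → nurovapzazouzohe.
Rule 3 (pre-rhotic lowering): /u/ is a high vowel immediately before /r/, so it lowers to [o]. /nurovapzazouzohe/ → norovapzazouzohe.
Rule 4 (regressive voicing assimilation): /p/ precedes the voiced obstruent /z/, so it voices to [b] by assimilation. /norovapzazouzohe/ → norovabzazouzohe.
Rule 5 (final vowel raising): /e/ is a mid vowel in word-final position, so it raises to [i]. /norovabzazouzohe/ → norovabzazouzohi.

norovabzazouzohi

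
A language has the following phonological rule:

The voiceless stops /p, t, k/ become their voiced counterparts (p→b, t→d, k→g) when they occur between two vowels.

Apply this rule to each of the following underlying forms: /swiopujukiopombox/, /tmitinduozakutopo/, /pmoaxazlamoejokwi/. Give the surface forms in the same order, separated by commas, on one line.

swiobujugiobombox, tmidinduozagudobo, pmoaxazlamoejokwi

/swiopujukiopombox/: /p/ is a voiceless stop between vowels /o/ and /u/, so it voices to [b]. /k/ is a voiceless stop between vowels /u/ and /i/, so it voices to [g]. /p/ is a voiceless stop between vowels /o/ and /o/, so it voices to [b]. → [swiobujugiobombox].
/tmitinduozakutopo/: /t/ is a voiceless stop between vowels /i/ and /i/, so it voices to [d]. /k/ is a voiceless stop between vowels /a/ and /u/, so it voices to [g]. /t/ is a voiceless stop between vowels /u/ and /o/, so it voices to [d]. /p/ is a voiceless stop between vowels /o/ and /o/, so it voices to [b]. → [tmidinduozagudobo].
/pmoaxazlamoejokwi/: the rule's environment is not met; surfaces unchanged as [pmoaxazlamoejokwi].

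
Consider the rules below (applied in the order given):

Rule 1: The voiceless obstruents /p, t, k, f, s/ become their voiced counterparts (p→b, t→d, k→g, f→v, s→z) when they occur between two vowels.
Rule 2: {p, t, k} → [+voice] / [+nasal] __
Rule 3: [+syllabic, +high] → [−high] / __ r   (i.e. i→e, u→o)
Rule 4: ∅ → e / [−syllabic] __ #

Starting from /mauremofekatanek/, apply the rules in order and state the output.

maoremovegadaneke

Rule 1 (intervocalic voicing): /f/ is a voiceless obstruent between vowels /o/ and /e/, so it voices to [v]. /k/ is a voiceless obstruent between vowels /e/ and /a/, so it voices to [g]. /t/ is a voiceless obstruent between vowels /a/ and /a/, so it voices to [d]. /mauremofekatanek/ → mauremovegadanek.
Rule 2 (post-nasal voicing): no segment meets the environment; /mauremovegadanek/ is unchanged.
Rule 3 (pre-rhotic lowering): /u/ is a high vowel immediately before /r/, so it lowers to [o]. /mauremovegadanek/ → maoremovegadanek.
Rule 4 (final e-epenthesis): the form ends in the consonant /k/, so [e] is inserted word-finally. /maoremovegadanek/ → maoremovegadaneke.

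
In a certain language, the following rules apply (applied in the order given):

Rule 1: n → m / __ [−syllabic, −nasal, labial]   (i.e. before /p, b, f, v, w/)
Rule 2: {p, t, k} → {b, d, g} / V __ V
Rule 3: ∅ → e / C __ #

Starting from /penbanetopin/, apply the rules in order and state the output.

pembanedobine

Rule 1 (nasal place assimilation): /n/ precedes the labial consonant /b/, so it assimilates in place to [m]. /penbanetopin/ → pembanetopin.
Rule 2 (intervocalic voicing): /t/ is a voiceless stop between vowels /e/ and /o/, so it voices to [d]. /p/ is a voiceless stop between vowels /o/ and /i/, so it voices to [b]. /pembanetopin/ → pembanedobin.
Rule 3 (final e-epenthesis): the form ends in the consonant /n/, so [e] is inserted word-finally. /pembanedobin/ → pembanedobine.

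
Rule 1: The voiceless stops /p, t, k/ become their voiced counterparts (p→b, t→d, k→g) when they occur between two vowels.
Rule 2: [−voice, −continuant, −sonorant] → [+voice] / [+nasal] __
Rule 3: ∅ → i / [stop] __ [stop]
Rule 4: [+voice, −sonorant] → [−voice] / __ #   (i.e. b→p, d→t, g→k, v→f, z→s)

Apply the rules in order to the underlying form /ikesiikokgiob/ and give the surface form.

Rule 1 (intervocalic voicing): /k/ is a voiceless stop between vowels /i/ and /e/, so it voices to [g]. /k/ is a voiceless stop between vowels /i/ and /o/, so it voices to [g]. /ikesiikokgiob/ → igesiigokgiob.
Rule 2 (post-nasal voicing): no segment meets the environment; /igesiigokgiob/ is unchanged.
Rule 3 (stop-cluster i-epenthesis): /k/ and /g/ form a stop–stop cluster, so [i] is inserted between them. /igesiigokgiob/ → igesiigokigiob.
Rule 4 (final devoicing): /b/ is a voiced obstruent in word-final position, so it devoices to [p]. /igesiigokigiob/ → igesiigokigiop.

igesiigokigiop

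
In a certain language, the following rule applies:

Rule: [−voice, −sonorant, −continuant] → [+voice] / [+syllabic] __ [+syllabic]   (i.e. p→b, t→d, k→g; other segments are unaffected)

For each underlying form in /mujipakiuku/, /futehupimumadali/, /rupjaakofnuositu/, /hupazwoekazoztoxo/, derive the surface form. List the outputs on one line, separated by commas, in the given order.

/mujipakiuku/: /p/ is a voiceless stop between vowels /i/ and /a/, so it voices to [b]. /k/ is a voiceless stop between vowels /a/ and /i/, so it voices to [g]. /k/ is a voiceless stop between vowels /u/ and /u/, so it voices to [g]. → [mujibagiugu].
/futehupimumadali/: /t/ is a voiceless stop between vowels /u/ and /e/, so it voices to [d]. /p/ is a voiceless stop between vowels /u/ and /i/, so it voices to [b]. → [fudehubimumadali].
/rupjaakofnuositu/: /k/ is a voiceless stop between vowels /a/ and /o/, so it voices to [g]. /t/ is a voiceless stop between vowels /i/ and /u/, so it voices to [d]. → [rupjaagofnuosidu].
/hupazwoekazoztoxo/: /p/ is a voiceless stop between vowels /u/ and /a/, so it voices to [b]. /k/ is a voiceless stop between vowels /e/ and /a/, so it voices to [g]. → [hubazwoegazoztoxo].

mujibagiugu, fudehubimumadali, rupjaagofnuosidu, hubazwoegazoztoxo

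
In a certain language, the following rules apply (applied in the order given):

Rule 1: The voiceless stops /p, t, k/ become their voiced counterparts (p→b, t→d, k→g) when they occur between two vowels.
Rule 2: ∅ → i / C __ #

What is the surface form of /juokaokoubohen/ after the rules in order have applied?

juogaogouboheni

Rule 1 (intervocalic voicing): /k/ is a voiceless stop between vowels /o/ and /a/, so it voices to [g]. /k/ is a voiceless stop between vowels /o/ and /o/, so it voices to [g]. /juokaokoubohen/ → juogaogoubohen.
Rule 2 (final i-epenthesis): the form ends in the consonant /n/, so [i] is inserted word-finally. /juogaogoubohen/ → juogaogouboheni.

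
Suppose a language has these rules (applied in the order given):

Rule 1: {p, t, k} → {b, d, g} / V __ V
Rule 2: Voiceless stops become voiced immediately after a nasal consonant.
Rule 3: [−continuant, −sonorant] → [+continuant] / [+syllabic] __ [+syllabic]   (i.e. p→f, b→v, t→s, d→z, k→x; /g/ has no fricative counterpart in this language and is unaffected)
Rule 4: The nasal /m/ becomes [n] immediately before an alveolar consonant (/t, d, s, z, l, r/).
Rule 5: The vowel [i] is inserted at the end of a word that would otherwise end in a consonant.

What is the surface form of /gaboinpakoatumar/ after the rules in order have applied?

gavoinbagoazumari

Rule 1 (intervocalic voicing): /k/ is a voiceless stop between vowels /a/ and /o/, so it voices to [g]. /t/ is a voiceless stop between vowels /a/ and /u/, so it voices to [d]. /gaboinpakoatumar/ → gaboinpagoadumar.
Rule 2 (post-nasal voicing): /p/ is a voiceless stop immediately after the nasal /n/, so it voices to [b]. /gaboinpagoadumar/ → gaboinbagoadumar.
Rule 3 (intervocalic spirantization): /b/ is a stop between vowels /a/ and /o/, so it spirantizes to the fricative [v]. /d/ is a stop between vowels /a/ and /u/, so it spirantizes to the fricative [z]. /gaboinbagoadumar/ → gavoinbagoazumar.
Rule 4 (nasal place assimilation): no segment meets the environment; /gavoinbagoazumar/ is unchanged.
Rule 5 (final i-epenthesis): the form ends in the consonant /r/, so [i] is inserted word-finally. /gavoinbagoazumar/ → gavoinbagoazumari.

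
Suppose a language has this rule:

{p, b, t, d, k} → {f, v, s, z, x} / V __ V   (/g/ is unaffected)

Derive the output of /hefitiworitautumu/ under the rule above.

/t/ is a stop between vowels /i/ and /i/, so it spirantizes to the fricative [s].
/t/ is a stop between vowels /i/ and /a/, so it spirantizes to the fricative [s].
/t/ is a stop between vowels /u/ and /u/, so it spirantizes to the fricative [s].
Surface form: [hefisiworisausumu].

hefisiworisausumu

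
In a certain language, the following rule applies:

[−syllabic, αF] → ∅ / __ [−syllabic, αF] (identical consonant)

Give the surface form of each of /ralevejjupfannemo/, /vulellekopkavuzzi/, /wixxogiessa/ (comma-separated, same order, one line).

ralevejupfanemo, vulelekopkavuzi, wixogiesa

/ralevejjupfannemo/: /jj/ is a geminate; the first /j/ deletes. /nn/ is a geminate; the first /n/ deletes. → [ralevejupfanemo].
/vulellekopkavuzzi/: /ll/ is a geminate; the first /l/ deletes. /zz/ is a geminate; the first /z/ deletes. → [vulelekopkavuzi].
/wixxogiessa/: /xx/ is a geminate; the first /x/ deletes. /ss/ is a geminate; the first /s/ deletes. → [wixogiesa].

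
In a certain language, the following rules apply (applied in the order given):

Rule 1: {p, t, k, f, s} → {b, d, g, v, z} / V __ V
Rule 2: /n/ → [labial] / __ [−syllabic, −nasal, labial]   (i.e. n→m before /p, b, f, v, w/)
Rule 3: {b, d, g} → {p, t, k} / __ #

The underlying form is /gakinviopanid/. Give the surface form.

gagimviobanit

Rule 1 (intervocalic voicing): /k/ is a voiceless obstruent between vowels /a/ and /i/, so it voices to [g]. /p/ is a voiceless obstruent between vowels /o/ and /a/, so it voices to [b]. /gakinviopanid/ → gaginviobanid.
Rule 2 (nasal place assimilation): /n/ precedes the labial consonant /v/, so it assimilates in place to [m]. /gaginviobanid/ → gagimviobanid.
Rule 3 (final devoicing): /d/ is a voiced stop in word-final position, so it devoices to [t]. /gagimviobanid/ → gagimviobanit.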